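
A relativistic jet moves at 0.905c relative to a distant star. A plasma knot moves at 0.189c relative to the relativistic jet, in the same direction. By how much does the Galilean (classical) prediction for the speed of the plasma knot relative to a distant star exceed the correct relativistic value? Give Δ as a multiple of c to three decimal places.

Galilean: u_cl = 0.189 + 0.905 = 1.0940.
Relativistic: u_rel = (0.189 + 0.905) / (1 + 0.189·0.905) = 1.0940/1.1710 = 0.9342.
Δ = 1.0940 − 0.9342 = 0.1598.
(The classical prediction exceeds c; the relativistic result does not.)

Δ = 0.160c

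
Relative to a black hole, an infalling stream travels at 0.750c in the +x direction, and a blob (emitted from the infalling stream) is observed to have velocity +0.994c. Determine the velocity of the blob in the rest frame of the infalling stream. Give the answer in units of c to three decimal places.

Invert the composition law: u' = (u − v)/(1 − uv/c²).
u' = (0.994 − 0.750) / (1 − (0.994)(0.750)) = 0.2440/0.2545 = 0.9587.

+0.959c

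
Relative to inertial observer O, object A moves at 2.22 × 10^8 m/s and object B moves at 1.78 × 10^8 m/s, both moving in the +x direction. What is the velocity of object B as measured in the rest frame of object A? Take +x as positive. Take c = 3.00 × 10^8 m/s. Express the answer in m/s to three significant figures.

-7.84 × 10^7 m/s

β_A = 0.740, β_B = 0.593 (dividing each by c = 3.00 × 10^8 m/s).
Transform to A's frame with the inverse velocity-addition law: u' = (u − v)/(1 − uv/c²), taking u = β_B and v = β_A.
u' = (0.593 − 0.740) / (1 − (0.740)(0.593)) = -0.1467/0.5609 = -0.2615.
u' = -0.2615 × 3.00 × 10^8 m/s.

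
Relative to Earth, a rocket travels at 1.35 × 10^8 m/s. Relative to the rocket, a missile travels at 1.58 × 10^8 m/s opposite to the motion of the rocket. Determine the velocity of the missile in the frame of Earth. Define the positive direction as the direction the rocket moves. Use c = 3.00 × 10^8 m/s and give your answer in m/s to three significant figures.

-3.01 × 10^7 m/s

In units of c (dividing by 3.00 × 10^8 m/s): v = 0.450, u' = -0.527.
u = (u' + v)/(1 + u'v/c²):
u = (-0.527 + 0.450) / (1 + (-0.527)·0.450) = -0.0767/0.7630 = -0.1005
(Galilean addition would give -0.077c.)
Converting back: u = -0.1005 × 3.00 × 10^8 m/s.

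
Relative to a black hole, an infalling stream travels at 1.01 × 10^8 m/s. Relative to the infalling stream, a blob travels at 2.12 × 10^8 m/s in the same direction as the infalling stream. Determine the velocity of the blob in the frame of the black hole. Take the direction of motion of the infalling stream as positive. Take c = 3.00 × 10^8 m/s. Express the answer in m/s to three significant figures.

In units of c (dividing by 3.00 × 10^8 m/s): v = 0.337, u' = 0.707.
u = (u' + v)/(1 + u'v/c²):
u = (0.707 + 0.337) / (1 + 0.707·0.337) = 1.0433/1.2379 = 0.8428
Converting back: u = 0.8428 × 3.00 × 10^8 m/s.

2.53 × 10^8 m/s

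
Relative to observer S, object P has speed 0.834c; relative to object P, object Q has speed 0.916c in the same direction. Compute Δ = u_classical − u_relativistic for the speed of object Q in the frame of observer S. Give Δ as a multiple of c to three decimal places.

Galilean: u_cl = 0.916 + 0.834 = 1.7500.
Relativistic: u_rel = (0.916 + 0.834) / (1 + 0.916·0.834) = 1.7500/1.7639 = 0.9921.
Δ = 1.7500 − 0.9921 = 0.7579.
(The classical prediction exceeds c; the relativistic result does not.)

Δ = 0.758c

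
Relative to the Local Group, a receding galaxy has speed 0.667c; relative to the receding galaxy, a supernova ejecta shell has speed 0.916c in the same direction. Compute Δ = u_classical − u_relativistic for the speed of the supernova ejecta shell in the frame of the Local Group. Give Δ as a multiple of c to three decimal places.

Δ = 0.600c

Galilean: u_cl = 0.916 + 0.667 = 1.5830.
Relativistic: u_rel = (0.916 + 0.667) / (1 + 0.916·0.667) = 1.5830/1.6110 = 0.9826.
Δ = 1.5830 − 0.9826 = 0.6004.
(The classical prediction exceeds c; the relativistic result does not.)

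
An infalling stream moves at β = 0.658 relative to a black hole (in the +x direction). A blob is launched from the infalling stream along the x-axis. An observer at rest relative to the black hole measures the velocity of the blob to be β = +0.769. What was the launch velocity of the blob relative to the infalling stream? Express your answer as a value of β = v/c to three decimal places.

Invert the composition law: u' = (u − v)/(1 − uv/c²).
u' = (0.769 − 0.658) / (1 − (0.769)(0.658)) = 0.1110/0.4940 = 0.2247.

β = +0.225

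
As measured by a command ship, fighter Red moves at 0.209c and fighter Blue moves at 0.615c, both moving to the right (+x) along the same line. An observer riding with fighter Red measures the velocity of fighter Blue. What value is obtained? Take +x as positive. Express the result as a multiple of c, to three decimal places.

β_A = 0.209, β_B = 0.615.
Transform to A's frame with the inverse velocity-addition law: u' = (u − v)/(1 − uv/c²), taking u = β_B and v = β_A.
u' = (0.615 − 0.209) / (1 − (0.209)(0.615)) = 0.4060/0.8715 = 0.4659.

+0.466c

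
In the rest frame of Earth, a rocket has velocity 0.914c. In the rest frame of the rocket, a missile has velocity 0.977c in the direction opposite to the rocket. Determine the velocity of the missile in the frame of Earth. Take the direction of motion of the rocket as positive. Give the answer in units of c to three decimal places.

-0.589c

With v = 0.914 and u' = -0.977 (in units of c),
u = (u' + v)/(1 + u'v/c²):
u = (-0.977 + 0.914) / (1 + (-0.977)·0.914) = -0.0630/0.1070 = -0.5887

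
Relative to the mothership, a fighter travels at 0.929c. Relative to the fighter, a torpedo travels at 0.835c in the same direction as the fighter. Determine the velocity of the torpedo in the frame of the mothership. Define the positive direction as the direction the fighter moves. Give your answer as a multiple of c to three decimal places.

With v = 0.929 and u' = 0.835 (in units of c),
u = (u' + v)/(1 + u'v/c²):
u = (0.835 + 0.929) / (1 + 0.835·0.929) = 1.7640/1.7757 = 0.9934
(Galilean addition would give +1.764c, exceeding c.)

0.993c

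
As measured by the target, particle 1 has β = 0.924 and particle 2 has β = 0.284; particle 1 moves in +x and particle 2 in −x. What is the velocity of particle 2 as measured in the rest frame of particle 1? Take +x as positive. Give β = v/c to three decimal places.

β_A = 0.924, β_B = -0.284.
Transform to A's frame with the inverse velocity-addition law: u' = (u − v)/(1 − uv/c²), taking u = β_B and v = β_A.
u' = (-0.284 − 0.924) / (1 − (0.924)(-0.284)) = -1.2080/1.2624 = -0.9569.

β = -0.957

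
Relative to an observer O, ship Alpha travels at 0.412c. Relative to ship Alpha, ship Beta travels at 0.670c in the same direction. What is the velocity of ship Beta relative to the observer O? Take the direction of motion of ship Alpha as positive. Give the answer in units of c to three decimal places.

0.848c

With v = 0.412 and u' = 0.670 (in units of c),
u = (u' + v)/(1 + u'v/c²):
u = (0.670 + 0.412) / (1 + 0.670·0.412) = 1.0820/1.2760 = 0.8479
(Galilean addition would give +1.082c, exceeding c.)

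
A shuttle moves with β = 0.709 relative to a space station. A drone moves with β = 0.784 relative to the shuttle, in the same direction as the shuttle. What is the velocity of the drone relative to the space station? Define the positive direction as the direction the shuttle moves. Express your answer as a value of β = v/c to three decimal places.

With v = 0.709 and u' = 0.784 (in units of c),
u = (u' + v)/(1 + u'v/c²):
u = (0.784 + 0.709) / (1 + 0.784·0.709) = 1.4930/1.5559 = 0.9596

β = 0.960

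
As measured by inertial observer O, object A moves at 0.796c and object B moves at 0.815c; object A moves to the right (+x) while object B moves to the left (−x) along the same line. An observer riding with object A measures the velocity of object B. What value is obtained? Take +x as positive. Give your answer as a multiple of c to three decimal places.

-0.977c

β_A = 0.796, β_B = -0.815.
Transform to A's frame with the inverse velocity-addition law: u' = (u − v)/(1 − uv/c²), taking u = β_B and v = β_A.
u' = (-0.815 − 0.796) / (1 − (0.796)(-0.815)) = -1.6110/1.6487 = -0.9771.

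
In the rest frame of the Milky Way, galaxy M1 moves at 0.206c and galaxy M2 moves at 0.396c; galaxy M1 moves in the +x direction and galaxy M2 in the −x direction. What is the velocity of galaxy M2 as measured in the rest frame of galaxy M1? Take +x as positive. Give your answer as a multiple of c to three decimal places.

-0.557c

β_A = 0.206, β_B = -0.396.
Transform to A's frame with the inverse velocity-addition law: u' = (u − v)/(1 − uv/c²), taking u = β_B and v = β_A.
u' = (-0.396 − 0.206) / (1 − (0.206)(-0.396)) = -0.6020/1.0816 = -0.5566.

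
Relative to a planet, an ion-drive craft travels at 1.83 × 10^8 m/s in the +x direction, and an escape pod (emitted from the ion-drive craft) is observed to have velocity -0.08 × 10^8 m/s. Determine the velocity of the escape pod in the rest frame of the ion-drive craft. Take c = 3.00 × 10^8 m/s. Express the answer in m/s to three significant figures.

v = 0.610c, u = -0.027c.
Invert the composition law: u' = (u − v)/(1 − uv/c²).
u' = (-0.027 − 0.610) / (1 − (-0.027)(0.610)) = -0.6367/1.0163 = -0.6265.
u' = -0.6265 × 3.00 × 10^8 m/s.

-1.88 × 10^8 m/s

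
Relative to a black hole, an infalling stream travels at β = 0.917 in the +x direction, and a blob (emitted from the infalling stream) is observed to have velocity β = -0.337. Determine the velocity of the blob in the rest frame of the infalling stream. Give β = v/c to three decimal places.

β = -0.958

Invert the composition law: u' = (u − v)/(1 − uv/c²).
u' = (-0.337 − 0.917) / (1 − (-0.337)(0.917)) = -1.2540/1.3090 = -0.9580.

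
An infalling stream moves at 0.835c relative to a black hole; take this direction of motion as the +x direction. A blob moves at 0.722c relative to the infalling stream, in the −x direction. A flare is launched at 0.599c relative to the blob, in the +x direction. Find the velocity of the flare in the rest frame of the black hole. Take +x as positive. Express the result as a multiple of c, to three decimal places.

Apply u = (u' + v)/(1 + u'v/c²) successively, working outward toward the black hole.
Start: velocity of the infalling stream relative to the black hole = 0.8350c.
Compose with the blob (u' = -0.722 in the infalling stream frame): u_1 = (-0.722 + 0.835) / (1 + (-0.722)·0.835) = 0.1130/0.3971 = 0.2845.
Compose with the flare (u' = 0.599 in the blob frame): u_2 = (0.599 + 0.285) / (1 + 0.599·0.285) = 0.8835/1.1704 = 0.7549.

+0.755c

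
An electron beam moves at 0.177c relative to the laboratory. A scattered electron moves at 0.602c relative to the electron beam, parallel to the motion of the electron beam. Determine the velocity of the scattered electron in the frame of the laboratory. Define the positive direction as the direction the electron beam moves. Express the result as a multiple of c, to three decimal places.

With v = 0.177 and u' = 0.602 (in units of c),
u = (u' + v)/(1 + u'v/c²):
u = (0.602 + 0.177) / (1 + 0.602·0.177) = 0.7790/1.1066 = 0.7040
(Galilean addition would give +0.779c.)

0.704c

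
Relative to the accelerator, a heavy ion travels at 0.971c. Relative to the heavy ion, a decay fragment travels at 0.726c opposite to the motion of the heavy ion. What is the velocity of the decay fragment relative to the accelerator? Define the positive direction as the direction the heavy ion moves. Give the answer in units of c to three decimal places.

+0.830c

With v = 0.971 and u' = -0.726 (in units of c),
u = (u' + v)/(1 + u'v/c²):
u = (-0.726 + 0.971) / (1 + (-0.726)·0.971) = 0.2450/0.2951 = 0.8304
(Galilean addition would give +0.245c.)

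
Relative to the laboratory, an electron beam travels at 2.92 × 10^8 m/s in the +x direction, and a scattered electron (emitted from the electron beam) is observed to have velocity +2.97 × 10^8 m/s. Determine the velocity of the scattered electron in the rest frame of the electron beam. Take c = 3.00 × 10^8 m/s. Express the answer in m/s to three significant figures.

+1.37 × 10^8 m/s

v = 0.973c, u = 0.990c.
Invert the composition law: u' = (u − v)/(1 − uv/c²).
u' = (0.990 − 0.973) / (1 − (0.990)(0.973)) = 0.0167/0.0364 = 0.4579.
u' = 0.4579 × 3.00 × 10^8 m/s.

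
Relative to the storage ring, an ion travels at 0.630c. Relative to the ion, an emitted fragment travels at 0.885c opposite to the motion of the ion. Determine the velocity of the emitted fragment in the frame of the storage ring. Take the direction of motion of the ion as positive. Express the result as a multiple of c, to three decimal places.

-0.576c

With v = 0.630 and u' = -0.885 (in units of c),
u = (u' + v)/(1 + u'v/c²):
u = (-0.885 + 0.630) / (1 + (-0.885)·0.630) = -0.2550/0.4425 = -0.5763
(Galilean addition would give -0.255c.)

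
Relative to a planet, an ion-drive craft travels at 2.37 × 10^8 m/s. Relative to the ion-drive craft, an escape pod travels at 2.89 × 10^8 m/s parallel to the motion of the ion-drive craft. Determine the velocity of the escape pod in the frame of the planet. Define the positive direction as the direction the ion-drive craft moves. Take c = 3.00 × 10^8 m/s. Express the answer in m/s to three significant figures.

In units of c (dividing by 3.00 × 10^8 m/s): v = 0.790, u' = 0.963.
u = (u' + v)/(1 + u'v/c²):
u = (0.963 + 0.790) / (1 + 0.963·0.790) = 1.7533/1.7610 = 0.9956
Converting back: u = 0.9956 × 3.00 × 10^8 m/s.

2.99 × 10^8 m/s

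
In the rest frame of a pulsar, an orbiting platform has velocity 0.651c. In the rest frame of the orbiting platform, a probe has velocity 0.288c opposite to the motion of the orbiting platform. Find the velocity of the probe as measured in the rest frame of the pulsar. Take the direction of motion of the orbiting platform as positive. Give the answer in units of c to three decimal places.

With v = 0.651 and u' = -0.288 (in units of c),
u = (u' + v)/(1 + u'v/c²):
u = (-0.288 + 0.651) / (1 + (-0.288)·0.651) = 0.3630/0.8125 = 0.4468
(Galilean addition would give +0.363c.)

+0.447c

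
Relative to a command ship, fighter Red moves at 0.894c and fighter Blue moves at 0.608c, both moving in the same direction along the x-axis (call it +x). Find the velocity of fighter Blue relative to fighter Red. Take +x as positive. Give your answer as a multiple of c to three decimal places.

-0.627c

β_A = 0.894, β_B = 0.608.
Transform to A's frame with the inverse velocity-addition law: u' = (u − v)/(1 − uv/c²), taking u = β_B and v = β_A.
u' = (0.608 − 0.894) / (1 − (0.894)(0.608)) = -0.2860/0.4564 = -0.6266.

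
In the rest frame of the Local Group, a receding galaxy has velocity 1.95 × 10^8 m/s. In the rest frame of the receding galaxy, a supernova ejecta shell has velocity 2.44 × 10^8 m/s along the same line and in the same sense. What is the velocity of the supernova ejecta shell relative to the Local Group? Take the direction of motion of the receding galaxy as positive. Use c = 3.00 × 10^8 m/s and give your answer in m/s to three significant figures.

In units of c (dividing by 3.00 × 10^8 m/s): v = 0.650, u' = 0.813.
u = (u' + v)/(1 + u'v/c²):
u = (0.813 + 0.650) / (1 + 0.813·0.650) = 1.4633/1.5287 = 0.9573
Converting back: u = 0.9573 × 3.00 × 10^8 m/s.

2.87 × 10^8 m/s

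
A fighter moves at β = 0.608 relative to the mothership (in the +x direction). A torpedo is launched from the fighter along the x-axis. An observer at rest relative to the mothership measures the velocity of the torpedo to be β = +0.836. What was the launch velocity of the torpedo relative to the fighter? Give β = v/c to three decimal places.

β = +0.464

Invert the composition law: u' = (u − v)/(1 − uv/c²).
u' = (0.836 − 0.608) / (1 − (0.836)(0.608)) = 0.2280/0.4917 = 0.4637.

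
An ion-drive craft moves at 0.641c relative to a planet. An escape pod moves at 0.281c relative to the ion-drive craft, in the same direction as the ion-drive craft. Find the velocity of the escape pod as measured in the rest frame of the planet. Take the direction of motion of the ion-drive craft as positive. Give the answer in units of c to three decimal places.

0.781c

With v = 0.641 and u' = 0.281 (in units of c),
u = (u' + v)/(1 + u'v/c²):
u = (0.281 + 0.641) / (1 + 0.281·0.641) = 0.9220/1.1801 = 0.7813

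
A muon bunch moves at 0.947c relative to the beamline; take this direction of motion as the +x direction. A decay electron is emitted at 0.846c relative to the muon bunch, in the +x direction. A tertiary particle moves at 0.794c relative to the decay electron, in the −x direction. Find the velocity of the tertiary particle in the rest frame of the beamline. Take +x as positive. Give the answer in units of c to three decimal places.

+0.961c

Apply u = (u' + v)/(1 + u'v/c²) successively, working outward toward the beamline.
Start: velocity of the muon bunch relative to the beamline = 0.9470c.
Compose with the decay electron (u' = 0.846 in the muon bunch frame): u_1 = (0.846 + 0.947) / (1 + 0.846·0.947) = 1.7930/1.8012 = 0.9955.
Compose with the tertiary particle (u' = -0.794 in the decay electron frame): u_2 = (-0.794 + 0.995) / (1 + (-0.794)·0.995) = 0.2015/0.2096 = 0.9612.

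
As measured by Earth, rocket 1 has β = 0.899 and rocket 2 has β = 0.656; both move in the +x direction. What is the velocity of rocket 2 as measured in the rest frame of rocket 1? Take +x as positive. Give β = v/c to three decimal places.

β = -0.592

β_A = 0.899, β_B = 0.656.
Transform to A's frame with the inverse velocity-addition law: u' = (u − v)/(1 − uv/c²), taking u = β_B and v = β_A.
u' = (0.656 − 0.899) / (1 − (0.899)(0.656)) = -0.2430/0.4103 = -0.5923.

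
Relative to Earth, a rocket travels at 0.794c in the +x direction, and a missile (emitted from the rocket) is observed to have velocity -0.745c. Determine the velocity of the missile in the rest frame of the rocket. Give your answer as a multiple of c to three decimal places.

Invert the composition law: u' = (u − v)/(1 − uv/c²).
u' = (-0.745 − 0.794) / (1 − (-0.745)(0.794)) = -1.5390/1.5915 = -0.9670.

-0.967c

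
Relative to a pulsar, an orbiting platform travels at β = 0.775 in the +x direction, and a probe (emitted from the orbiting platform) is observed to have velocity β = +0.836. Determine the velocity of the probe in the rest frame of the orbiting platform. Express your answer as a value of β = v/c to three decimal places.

Invert the composition law: u' = (u − v)/(1 − uv/c²).
u' = (0.836 − 0.775) / (1 − (0.836)(0.775)) = 0.0610/0.3521 = 0.1732.

β = +0.173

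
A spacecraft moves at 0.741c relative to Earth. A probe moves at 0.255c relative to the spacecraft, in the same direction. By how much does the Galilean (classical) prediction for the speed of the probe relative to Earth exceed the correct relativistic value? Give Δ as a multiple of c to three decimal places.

Δ = 0.158c

Galilean: u_cl = 0.255 + 0.741 = 0.9960.
Relativistic: u_rel = (0.255 + 0.741) / (1 + 0.255·0.741) = 0.9960/1.1890 = 0.8377.
Δ = 0.9960 − 0.8377 = 0.1583.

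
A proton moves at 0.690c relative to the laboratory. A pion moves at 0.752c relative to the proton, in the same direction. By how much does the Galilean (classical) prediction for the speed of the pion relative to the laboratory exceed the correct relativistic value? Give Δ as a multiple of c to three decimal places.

Δ = 0.493c

Galilean: u_cl = 0.752 + 0.690 = 1.4420.
Relativistic: u_rel = (0.752 + 0.690) / (1 + 0.752·0.690) = 1.4420/1.5189 = 0.9494.
Δ = 1.4420 − 0.9494 = 0.4926.
(The classical prediction exceeds c; the relativistic result does not.)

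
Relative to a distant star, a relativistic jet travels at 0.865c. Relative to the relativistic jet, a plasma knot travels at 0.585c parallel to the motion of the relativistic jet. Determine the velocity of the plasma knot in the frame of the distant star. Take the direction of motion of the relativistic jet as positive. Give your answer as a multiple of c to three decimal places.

With v = 0.865 and u' = 0.585 (in units of c),
u = (u' + v)/(1 + u'v/c²):
u = (0.585 + 0.865) / (1 + 0.585·0.865) = 1.4500/1.5060 = 0.9628

0.963c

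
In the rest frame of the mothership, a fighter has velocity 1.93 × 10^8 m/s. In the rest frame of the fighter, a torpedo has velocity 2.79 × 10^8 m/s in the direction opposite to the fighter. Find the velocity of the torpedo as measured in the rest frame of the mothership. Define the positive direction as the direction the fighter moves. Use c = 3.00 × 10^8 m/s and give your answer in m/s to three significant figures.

-2.14 × 10^8 m/s

In units of c (dividing by 3.00 × 10^8 m/s): v = 0.643, u' = -0.930.
u = (u' + v)/(1 + u'v/c²):
u = (-0.930 + 0.643) / (1 + (-0.930)·0.643) = -0.2867/0.4017 = -0.7136
(Galilean addition would give -0.287c.)
Converting back: u = -0.7136 × 3.00 × 10^8 m/s.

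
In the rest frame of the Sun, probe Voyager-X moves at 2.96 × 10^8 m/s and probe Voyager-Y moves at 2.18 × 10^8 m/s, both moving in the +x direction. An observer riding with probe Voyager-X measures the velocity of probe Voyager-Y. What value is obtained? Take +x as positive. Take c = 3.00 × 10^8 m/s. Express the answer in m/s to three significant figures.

-2.76 × 10^8 m/s

β_A = 0.987, β_B = 0.727 (dividing each by c = 3.00 × 10^8 m/s).
Transform to A's frame with the inverse velocity-addition law: u' = (u − v)/(1 − uv/c²), taking u = β_B and v = β_A.
u' = (0.727 − 0.987) / (1 − (0.987)(0.727)) = -0.2600/0.2830 = -0.9187.
u' = -0.9187 × 3.00 × 10^8 m/s.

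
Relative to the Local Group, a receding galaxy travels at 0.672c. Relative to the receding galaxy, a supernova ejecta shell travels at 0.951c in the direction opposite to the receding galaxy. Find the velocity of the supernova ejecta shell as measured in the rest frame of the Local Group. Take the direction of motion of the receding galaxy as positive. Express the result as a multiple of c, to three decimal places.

With v = 0.672 and u' = -0.951 (in units of c),
u = (u' + v)/(1 + u'v/c²):
u = (-0.951 + 0.672) / (1 + (-0.951)·0.672) = -0.2790/0.3609 = -0.7730
(Galilean addition would give -0.279c.)

-0.773c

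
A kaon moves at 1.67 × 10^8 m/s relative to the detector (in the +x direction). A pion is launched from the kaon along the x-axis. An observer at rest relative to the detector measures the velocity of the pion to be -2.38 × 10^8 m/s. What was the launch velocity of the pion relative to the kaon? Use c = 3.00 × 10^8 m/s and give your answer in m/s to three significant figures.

v = 0.557c, u = -0.793c.
Invert the composition law: u' = (u − v)/(1 − uv/c²).
u' = (-0.793 − 0.557) / (1 − (-0.793)(0.557)) = -1.3500/1.4416 = -0.9364.
u' = -0.9364 × 3.00 × 10^8 m/s.

-2.81 × 10^8 m/s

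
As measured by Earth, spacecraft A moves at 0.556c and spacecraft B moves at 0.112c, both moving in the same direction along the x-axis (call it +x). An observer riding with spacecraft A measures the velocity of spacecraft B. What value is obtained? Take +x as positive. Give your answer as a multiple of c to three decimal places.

β_A = 0.556, β_B = 0.112.
Transform to A's frame with the inverse velocity-addition law: u' = (u − v)/(1 − uv/c²), taking u = β_B and v = β_A.
u' = (0.112 − 0.556) / (1 − (0.556)(0.112)) = -0.4440/0.9377 = -0.4735.

-0.473c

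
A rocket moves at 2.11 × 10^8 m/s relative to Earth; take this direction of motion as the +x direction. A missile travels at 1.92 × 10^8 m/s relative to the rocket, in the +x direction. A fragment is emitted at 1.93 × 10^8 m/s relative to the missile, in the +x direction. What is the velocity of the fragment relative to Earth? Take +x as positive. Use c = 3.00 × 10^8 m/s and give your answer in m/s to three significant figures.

2.95 × 10^8 m/s

Apply u = (u' + v)/(1 + u'v/c²) successively, working outward toward Earth.
(Dividing each given speed by c = 3.00 × 10^8 m/s to work in units of c.)
Start: velocity of the rocket relative to Earth = 0.7033c.
Compose with the missile (u' = 0.640 in the rocket frame): u_1 = (0.640 + 0.703) / (1 + 0.640·0.703) = 1.3433/1.4501 = 0.9264.
Compose with the fragment (u' = 0.643 in the missile frame): u_2 = (0.643 + 0.926) / (1 + 0.643·0.926) = 1.5697/1.5960 = 0.9835.
So u = 0.9835 × 3.00 × 10^8 m/s.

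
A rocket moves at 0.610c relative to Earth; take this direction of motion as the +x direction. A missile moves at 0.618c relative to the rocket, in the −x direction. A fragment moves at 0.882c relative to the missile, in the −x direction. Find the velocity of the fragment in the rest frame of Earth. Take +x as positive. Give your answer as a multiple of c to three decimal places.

Apply u = (u' + v)/(1 + u'v/c²) successively, working outward toward Earth.
Start: velocity of the rocket relative to Earth = 0.6100c.
Compose with the missile (u' = -0.618 in the rocket frame): u_1 = (-0.618 + 0.610) / (1 + (-0.618)·0.610) = -0.0080/0.6230 = -0.0128.
Compose with the fragment (u' = -0.882 in the missile frame): u_2 = (-0.882 + (-0.013)) / (1 + (-0.882)·(-0.013)) = -0.8948/1.0113 = -0.8848.

-0.885c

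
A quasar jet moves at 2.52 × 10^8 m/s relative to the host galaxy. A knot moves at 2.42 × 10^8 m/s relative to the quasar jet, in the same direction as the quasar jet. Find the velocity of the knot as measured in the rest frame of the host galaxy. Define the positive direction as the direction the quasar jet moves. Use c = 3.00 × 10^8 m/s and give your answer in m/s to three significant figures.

In units of c (dividing by 3.00 × 10^8 m/s): v = 0.840, u' = 0.807.
u = (u' + v)/(1 + u'v/c²):
u = (0.807 + 0.840) / (1 + 0.807·0.840) = 1.6467/1.6776 = 0.9816
(Galilean addition would give +1.647c, exceeding c.)
Converting back: u = 0.9816 × 3.00 × 10^8 m/s.

2.94 × 10^8 m/s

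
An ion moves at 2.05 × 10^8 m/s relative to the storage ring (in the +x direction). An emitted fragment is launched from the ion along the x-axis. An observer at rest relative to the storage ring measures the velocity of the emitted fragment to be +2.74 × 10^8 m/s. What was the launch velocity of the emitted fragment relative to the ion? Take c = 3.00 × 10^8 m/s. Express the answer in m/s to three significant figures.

+1.84 × 10^8 m/s

v = 0.683c, u = 0.913c.
Invert the composition law: u' = (u − v)/(1 − uv/c²).
u' = (0.913 − 0.683) / (1 − (0.913)(0.683)) = 0.2300/0.3759 = 0.6119.
u' = 0.6119 × 3.00 × 10^8 m/s.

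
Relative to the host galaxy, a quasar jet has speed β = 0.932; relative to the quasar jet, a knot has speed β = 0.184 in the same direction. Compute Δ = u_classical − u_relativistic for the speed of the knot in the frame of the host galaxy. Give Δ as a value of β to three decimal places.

Galilean: u_cl = 0.184 + 0.932 = 1.1160.
Relativistic: u_rel = (0.184 + 0.932) / (1 + 0.184·0.932) = 1.1160/1.1715 = 0.9526.
Δ = 1.1160 − 0.9526 = 0.1634.
(The classical prediction exceeds c; the relativistic result does not.)

Δ = 0.163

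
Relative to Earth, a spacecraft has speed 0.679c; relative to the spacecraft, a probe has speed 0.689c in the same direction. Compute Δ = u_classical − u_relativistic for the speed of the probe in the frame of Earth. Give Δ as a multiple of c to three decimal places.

Δ = 0.436c

Galilean: u_cl = 0.689 + 0.679 = 1.3680.
Relativistic: u_rel = (0.689 + 0.679) / (1 + 0.689·0.679) = 1.3680/1.4678 = 0.9320.
Δ = 1.3680 − 0.9320 = 0.4360.
(The classical prediction exceeds c; the relativistic result does not.)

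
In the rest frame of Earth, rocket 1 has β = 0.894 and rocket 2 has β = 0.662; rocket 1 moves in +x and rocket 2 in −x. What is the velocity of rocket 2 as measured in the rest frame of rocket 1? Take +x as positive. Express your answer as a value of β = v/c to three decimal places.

β = -0.977

β_A = 0.894, β_B = -0.662.
Transform to A's frame with the inverse velocity-addition law: u' = (u − v)/(1 − uv/c²), taking u = β_B and v = β_A.
u' = (-0.662 − 0.894) / (1 − (0.894)(-0.662)) = -1.5560/1.5918 = -0.9775.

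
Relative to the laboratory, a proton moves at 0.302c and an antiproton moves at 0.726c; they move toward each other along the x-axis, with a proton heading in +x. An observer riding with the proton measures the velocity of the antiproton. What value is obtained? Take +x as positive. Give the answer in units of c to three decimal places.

β_A = 0.302, β_B = -0.726.
Transform to A's frame with the inverse velocity-addition law: u' = (u − v)/(1 − uv/c²), taking u = β_B and v = β_A.
u' = (-0.726 − 0.302) / (1 − (0.302)(-0.726)) = -1.0280/1.2193 = -0.8431.

-0.843c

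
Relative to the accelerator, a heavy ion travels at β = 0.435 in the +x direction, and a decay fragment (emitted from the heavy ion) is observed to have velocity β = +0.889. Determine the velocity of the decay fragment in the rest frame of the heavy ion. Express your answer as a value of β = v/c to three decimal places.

Invert the composition law: u' = (u − v)/(1 − uv/c²).
u' = (0.889 − 0.435) / (1 − (0.889)(0.435)) = 0.4540/0.6133 = 0.7403.

β = +0.740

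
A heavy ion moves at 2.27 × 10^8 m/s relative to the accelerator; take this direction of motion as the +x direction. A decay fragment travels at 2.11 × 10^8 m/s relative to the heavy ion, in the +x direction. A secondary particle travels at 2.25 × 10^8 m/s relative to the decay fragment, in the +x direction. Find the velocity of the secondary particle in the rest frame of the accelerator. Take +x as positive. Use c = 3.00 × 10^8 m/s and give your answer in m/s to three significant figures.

Apply u = (u' + v)/(1 + u'v/c²) successively, working outward toward the accelerator.
(Dividing each given speed by c = 3.00 × 10^8 m/s to work in units of c.)
Start: velocity of the heavy ion relative to the accelerator = 0.7567c.
Compose with the decay fragment (u' = 0.703 in the heavy ion frame): u_1 = (0.703 + 0.757) / (1 + 0.703·0.757) = 1.4600/1.5322 = 0.9529.
Compose with the secondary particle (u' = 0.750 in the decay fragment frame): u_2 = (0.750 + 0.953) / (1 + 0.750·0.953) = 1.7029/1.7147 = 0.9931.
So u = 0.9931 × 3.00 × 10^8 m/s.

2.98 × 10^8 m/s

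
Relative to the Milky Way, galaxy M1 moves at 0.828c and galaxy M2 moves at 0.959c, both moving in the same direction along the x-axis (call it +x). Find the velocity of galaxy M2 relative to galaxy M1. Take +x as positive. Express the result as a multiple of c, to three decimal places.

+0.636c

β_A = 0.828, β_B = 0.959.
Transform to A's frame with the inverse velocity-addition law: u' = (u − v)/(1 − uv/c²), taking u = β_B and v = β_A.
u' = (0.959 − 0.828) / (1 − (0.828)(0.959)) = 0.1310/0.2059 = 0.6361.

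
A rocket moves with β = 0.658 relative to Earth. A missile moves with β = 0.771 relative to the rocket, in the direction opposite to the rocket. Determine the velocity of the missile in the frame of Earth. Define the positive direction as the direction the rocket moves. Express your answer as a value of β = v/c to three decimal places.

With v = 0.658 and u' = -0.771 (in units of c),
u = (u' + v)/(1 + u'v/c²):
u = (-0.771 + 0.658) / (1 + (-0.771)·0.658) = -0.1130/0.4927 = -0.2294

β = -0.229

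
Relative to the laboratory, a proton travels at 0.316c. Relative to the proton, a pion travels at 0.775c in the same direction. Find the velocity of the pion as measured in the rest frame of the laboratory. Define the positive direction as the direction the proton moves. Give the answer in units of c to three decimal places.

0.876c

With v = 0.316 and u' = 0.775 (in units of c),
u = (u' + v)/(1 + u'v/c²):
u = (0.775 + 0.316) / (1 + 0.775·0.316) = 1.0910/1.2449 = 0.8764
(Galilean addition would give +1.091c, exceeding c.)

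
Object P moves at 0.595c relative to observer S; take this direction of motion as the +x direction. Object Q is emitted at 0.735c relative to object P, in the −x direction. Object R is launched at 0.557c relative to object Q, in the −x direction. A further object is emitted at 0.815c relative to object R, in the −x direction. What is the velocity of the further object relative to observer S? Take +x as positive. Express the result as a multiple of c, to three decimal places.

-0.966c

Apply u = (u' + v)/(1 + u'v/c²) successively, working outward toward observer S.
Start: velocity of object P relative to observer S = 0.5950c.
Compose with object Q (u' = -0.735 in object P frame): u_1 = (-0.735 + 0.595) / (1 + (-0.735)·0.595) = -0.1400/0.5627 = -0.2488.
Compose with object R (u' = -0.557 in object Q frame): u_2 = (-0.557 + (-0.249)) / (1 + (-0.557)·(-0.249)) = -0.8058/1.1386 = -0.7077.
Compose with the further object (u' = -0.815 in object R frame): u_3 = (-0.815 + (-0.708)) / (1 + (-0.815)·(-0.708)) = -1.5227/1.5768 = -0.9657.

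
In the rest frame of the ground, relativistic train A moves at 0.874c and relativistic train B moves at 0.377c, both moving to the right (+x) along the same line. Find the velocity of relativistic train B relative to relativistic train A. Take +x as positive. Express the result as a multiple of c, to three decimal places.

β_A = 0.874, β_B = 0.377.
Transform to A's frame with the inverse velocity-addition law: u' = (u − v)/(1 − uv/c²), taking u = β_B and v = β_A.
u' = (0.377 − 0.874) / (1 − (0.874)(0.377)) = -0.4970/0.6705 = -0.7412.

-0.741c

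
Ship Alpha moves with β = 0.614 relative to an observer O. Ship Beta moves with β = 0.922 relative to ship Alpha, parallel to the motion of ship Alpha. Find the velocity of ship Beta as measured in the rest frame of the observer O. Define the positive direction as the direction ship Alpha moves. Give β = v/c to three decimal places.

β = 0.981

With v = 0.614 and u' = 0.922 (in units of c),
u = (u' + v)/(1 + u'v/c²):
u = (0.922 + 0.614) / (1 + 0.922·0.614) = 1.5360/1.5661 = 0.9808
(Galilean addition would give +1.536c, exceeding c.)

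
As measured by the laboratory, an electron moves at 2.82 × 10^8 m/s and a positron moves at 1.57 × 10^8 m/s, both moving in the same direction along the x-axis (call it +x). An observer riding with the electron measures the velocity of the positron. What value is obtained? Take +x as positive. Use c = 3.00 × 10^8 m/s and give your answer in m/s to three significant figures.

β_A = 0.940, β_B = 0.523 (dividing each by c = 3.00 × 10^8 m/s).
Transform to A's frame with the inverse velocity-addition law: u' = (u − v)/(1 − uv/c²), taking u = β_B and v = β_A.
u' = (0.523 − 0.940) / (1 − (0.940)(0.523)) = -0.4167/0.5081 = -0.8201.
u' = -0.8201 × 3.00 × 10^8 m/s.

-2.46 × 10^8 m/s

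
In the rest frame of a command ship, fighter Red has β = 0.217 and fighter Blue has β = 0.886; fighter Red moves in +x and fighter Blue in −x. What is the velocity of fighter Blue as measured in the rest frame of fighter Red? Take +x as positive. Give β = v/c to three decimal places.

β = -0.925

β_A = 0.217, β_B = -0.886.
Transform to A's frame with the inverse velocity-addition law: u' = (u − v)/(1 − uv/c²), taking u = β_B and v = β_A.
u' = (-0.886 − 0.217) / (1 − (0.217)(-0.886)) = -1.1030/1.1923 = -0.9251.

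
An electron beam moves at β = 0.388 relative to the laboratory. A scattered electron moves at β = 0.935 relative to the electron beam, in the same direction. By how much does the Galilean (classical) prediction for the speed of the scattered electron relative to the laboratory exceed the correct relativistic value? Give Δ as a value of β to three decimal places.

Δ = 0.352

Galilean: u_cl = 0.935 + 0.388 = 1.3230.
Relativistic: u_rel = (0.935 + 0.388) / (1 + 0.935·0.388) = 1.3230/1.3628 = 0.9708.
Δ = 1.3230 − 0.9708 = 0.3522.
(The classical prediction exceeds c; the relativistic result does not.)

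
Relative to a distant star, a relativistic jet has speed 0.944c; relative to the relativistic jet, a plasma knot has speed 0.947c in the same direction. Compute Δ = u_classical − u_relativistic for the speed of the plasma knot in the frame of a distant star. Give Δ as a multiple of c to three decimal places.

Δ = 0.893c

Galilean: u_cl = 0.947 + 0.944 = 1.8910.
Relativistic: u_rel = (0.947 + 0.944) / (1 + 0.947·0.944) = 1.8910/1.8940 = 0.9984.
Δ = 1.8910 − 0.9984 = 0.8926.
(The classical prediction exceeds c; the relativistic result does not.)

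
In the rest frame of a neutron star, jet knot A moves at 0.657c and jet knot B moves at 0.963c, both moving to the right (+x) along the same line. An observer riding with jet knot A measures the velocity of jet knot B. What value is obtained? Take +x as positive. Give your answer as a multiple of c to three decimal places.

β_A = 0.657, β_B = 0.963.
Transform to A's frame with the inverse velocity-addition law: u' = (u − v)/(1 − uv/c²), taking u = β_B and v = β_A.
u' = (0.963 − 0.657) / (1 − (0.657)(0.963)) = 0.3060/0.3673 = 0.8331.

+0.833c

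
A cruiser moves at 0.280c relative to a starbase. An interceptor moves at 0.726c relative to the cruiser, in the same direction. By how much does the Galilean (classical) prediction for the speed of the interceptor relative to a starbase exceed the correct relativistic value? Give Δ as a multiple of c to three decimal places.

Galilean: u_cl = 0.726 + 0.280 = 1.0060.
Relativistic: u_rel = (0.726 + 0.280) / (1 + 0.726·0.280) = 1.0060/1.2033 = 0.8360.
Δ = 1.0060 − 0.8360 = 0.1700.
(The classical prediction exceeds c; the relativistic result does not.)

Δ = 0.170c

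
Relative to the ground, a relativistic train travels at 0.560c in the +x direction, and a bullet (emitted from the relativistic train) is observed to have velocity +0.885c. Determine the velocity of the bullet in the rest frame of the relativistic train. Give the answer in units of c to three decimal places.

+0.644c

Invert the composition law: u' = (u − v)/(1 − uv/c²).
u' = (0.885 − 0.560) / (1 − (0.885)(0.560)) = 0.3250/0.5044 = 0.6443.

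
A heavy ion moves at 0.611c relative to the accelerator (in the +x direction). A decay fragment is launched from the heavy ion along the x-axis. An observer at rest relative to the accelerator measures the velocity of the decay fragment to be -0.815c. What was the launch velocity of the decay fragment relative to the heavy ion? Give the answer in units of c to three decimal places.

-0.952c

Invert the composition law: u' = (u − v)/(1 − uv/c²).
u' = (-0.815 − 0.611) / (1 − (-0.815)(0.611)) = -1.4260/1.4980 = -0.9520.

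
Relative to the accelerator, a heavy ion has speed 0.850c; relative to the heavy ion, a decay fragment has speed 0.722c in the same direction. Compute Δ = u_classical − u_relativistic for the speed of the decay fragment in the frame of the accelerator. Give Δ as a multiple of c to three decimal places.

Δ = 0.598c

Galilean: u_cl = 0.722 + 0.850 = 1.5720.
Relativistic: u_rel = (0.722 + 0.850) / (1 + 0.722·0.850) = 1.5720/1.6137 = 0.9742.
Δ = 1.5720 − 0.9742 = 0.5978.
(The classical prediction exceeds c; the relativistic result does not.)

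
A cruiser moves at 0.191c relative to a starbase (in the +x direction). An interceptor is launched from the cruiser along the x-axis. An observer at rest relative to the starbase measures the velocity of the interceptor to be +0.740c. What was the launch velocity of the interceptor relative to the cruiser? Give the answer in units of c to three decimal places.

+0.639c

Invert the composition law: u' = (u − v)/(1 − uv/c²).
u' = (0.740 − 0.191) / (1 − (0.740)(0.191)) = 0.5490/0.8587 = 0.6394.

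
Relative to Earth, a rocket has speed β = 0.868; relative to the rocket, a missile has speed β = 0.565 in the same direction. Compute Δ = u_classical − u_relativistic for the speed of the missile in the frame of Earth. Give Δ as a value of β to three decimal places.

Δ = 0.472

Galilean: u_cl = 0.565 + 0.868 = 1.4330.
Relativistic: u_rel = (0.565 + 0.868) / (1 + 0.565·0.868) = 1.4330/1.4904 = 0.9615.
Δ = 1.4330 − 0.9615 = 0.4715.
(The classical prediction exceeds c; the relativistic result does not.)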